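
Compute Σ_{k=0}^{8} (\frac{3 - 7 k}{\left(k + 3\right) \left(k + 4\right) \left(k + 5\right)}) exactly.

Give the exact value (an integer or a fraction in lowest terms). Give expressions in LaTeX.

Σ = -15/52

r(k) = (k + 3)*(7*k + 4)/((k + 6)*(7*k - 3)) after simplifying.
Gosper form: A/B · C(k+1)/C(k) with A=k + 3, B=k + 6, C=k - 3/7.
Solve (k + 3)·f(k+1) − (k + 5)·f(k) = k - 3/7.
d = 2 from the (1,1,1) case.
A polynomial solution: f(k) = k*(3*k - 7)/28.
R(k) = B(k−1)·f(k)/C(k) = k*(k + 5)*(3*k - 7)/(4*(7*k - 3)); s_k = R·t_k = k*(7 - 3*k)/(4*(k + 3)*(k + 4)).
s_(k+1) − s_k = (3 - 7*k)/(k**3 + 12*k**2 + 47*k + 60) = t_k.
Sum = s_(9) − s_(0); s_(9) = -15/52, s_(0) = 0 ⇒ -15/52.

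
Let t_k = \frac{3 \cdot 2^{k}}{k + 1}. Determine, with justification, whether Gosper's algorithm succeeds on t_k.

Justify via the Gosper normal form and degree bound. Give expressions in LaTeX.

Step 1: r(k) = 2*(k + 1)/(k + 2).
A = 2*k + 2, B = k + 2, C = 1.
Solve (2*k + 2)·f(k+1) − (k + 1)·f(k) = 1.
Degrees (1,1,0) ⇒ d ≤ -1.
deg f ≤ -1 is impossible — no certificate.

No — negative degree bound, so no certificate f.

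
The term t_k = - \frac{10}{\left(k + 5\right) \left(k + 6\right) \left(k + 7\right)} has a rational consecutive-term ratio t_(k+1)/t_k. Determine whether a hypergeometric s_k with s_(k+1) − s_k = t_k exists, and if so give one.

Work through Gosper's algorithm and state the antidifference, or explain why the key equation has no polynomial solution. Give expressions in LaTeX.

s_k = \frac{k \left(- k - 11\right)}{6 \left(k + 5\right) \left(k + 6\right)}

r(k) = (k + 5)/(k + 8) after simplifying.
A = k + 5, B = k + 8, C = 1.
f must satisfy (k + 5)·f(k+1) − (k + 7)·f(k) = 1.
Bound: deg f ≤ 2.
Solve for f: f(k) = k*(k + 11)/60 (degree 2 ≤ 2).
Certificate R = B(k−1)f/C = k*(k + 7)*(k + 11)/60 gives s_k = k*(-k - 11)/(6*(k + 5)*(k + 6)).
Δs = -10/(k**3 + 18*k**2 + 107*k + 210), as required.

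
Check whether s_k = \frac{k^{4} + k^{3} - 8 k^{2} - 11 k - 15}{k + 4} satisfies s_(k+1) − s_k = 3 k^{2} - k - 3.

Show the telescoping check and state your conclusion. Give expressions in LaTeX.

Invalid: residual \frac{- 2 k^{3} - 13 k^{2} + 5 k + 7}{k^{2} + 9 k + 20} ≠ 0.

s_(k+1) = (k**4 + 5*k**3 + k**2 - 20*k - 32)/(k + 5)
s_(k+1) − s_k = (3*k**4 + 24*k**3 + 35*k**2 - 42*k - 53)/(k**2 + 9*k + 20)
(s_(k+1) − s_k) − t_k = (-2*k**3 - 13*k**2 + 5*k + 7)/(k**2 + 9*k + 20)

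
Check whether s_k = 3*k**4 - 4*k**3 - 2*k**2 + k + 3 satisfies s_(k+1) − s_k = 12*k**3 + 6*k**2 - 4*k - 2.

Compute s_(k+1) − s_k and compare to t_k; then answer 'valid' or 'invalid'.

Valid: the claim telescopes to t_k.

s_(k+1) = 3*k**4 + 8*k**3 + 4*k**2 - 3*k + 1
s_(k+1) − s_k = 12*k**3 + 6*k**2 - 4*k - 2
(s_(k+1) − s_k) − t_k = 0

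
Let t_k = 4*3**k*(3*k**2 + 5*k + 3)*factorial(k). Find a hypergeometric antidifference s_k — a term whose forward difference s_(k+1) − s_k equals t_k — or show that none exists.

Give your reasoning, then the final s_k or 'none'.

t_(k+1)/t_k = 3*(3*k**3 + 14*k**2 + 22*k + 11)/(3*k**2 + 5*k + 3).
So A=3*k + 3 and B=1, with C=k**2 + 5*k/3 + 1.
Solve (3*k + 3)·f(k+1) − (1)·f(k) = k**2 + 5*k/3 + 1.
Degrees (1,0,2) ⇒ d ≤ 1.
Solve for f: f(k) = k/3 (degree 1 ≤ 1).
So s_k = (B(k−1)f/C)·t_k = (k/(3*k**2 + 5*k + 3))·t_k = 4*3**k*k*factorial(k).
Δs = 4*3**k*(3*k**2 + 5*k + 3)*factorial(k), as required.

s_k = 4*3**k*k*factorial(k)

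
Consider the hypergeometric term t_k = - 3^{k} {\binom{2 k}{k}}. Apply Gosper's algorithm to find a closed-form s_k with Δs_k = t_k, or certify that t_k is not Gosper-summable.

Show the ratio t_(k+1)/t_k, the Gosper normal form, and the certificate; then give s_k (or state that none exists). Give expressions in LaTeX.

The ratio is 6*(2*k + 1)/(k + 1).
Factor: A=12*k + 6; B=k + 1; C=1.
Need (12*k + 6)·f(k+1) − (k)·f(k) = 1.
Bound: deg f ≤ -1.
Bound -1 < 0, so the key equation has no polynomial solution.

none — t_k is not Gosper-summable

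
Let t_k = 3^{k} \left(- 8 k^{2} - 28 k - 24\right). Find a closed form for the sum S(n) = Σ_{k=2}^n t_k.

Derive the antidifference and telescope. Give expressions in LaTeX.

t_(k+1)/t_k = 3*(2*k**2 + 11*k + 15)/(2*k**2 + 7*k + 6).
So A=3 and B=1, with C=k**2 + 7*k/2 + 3.
Need (3)·f(k+1) − (1)·f(k) = k**2 + 7*k/2 + 3.
Degrees (0,0,2) ⇒ d ≤ 2.
Match coefficients ⇒ f(k) = (4*k**2 + 2*k + 3)/8.
So s_k = (B(k−1)f/C)·t_k = ((4*k**2 + 2*k + 3)/(4*(k + 2)*(2*k + 3)))·t_k = 3**k*(-4*k**2 - 2*k - 3).
Verify: 3**k*(-8*k**2 - 28*k - 24) matches t_k.
Σ_(k=2)^n t_k = s_(n+1) − s_(2) = (3**(n + 1)*(-4*n**2 - 10*n - 9)) − (-207), i.e. -12*3**n*n**2 - 30*3**n*n - 27*3**n + 207.

S(n) = - 12 \cdot 3^{n} n^{2} - 30 \cdot 3^{n} n - 27 \cdot 3^{n} + 207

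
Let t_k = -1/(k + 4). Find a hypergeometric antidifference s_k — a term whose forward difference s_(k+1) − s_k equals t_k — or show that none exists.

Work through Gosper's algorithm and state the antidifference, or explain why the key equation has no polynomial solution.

no hypergeometric antidifference exists

t_(k+1)/t_k = (k + 4)/(k + 5).
A = k + 4, B = k + 5, C = 1.
Solve (k + 4)·f(k+1) − (k + 4)·f(k) = 1.
deg f ≤ 0 (via 1,1,0).
Write f(k) = c0. Then LHS − RHS = -1, requiring -1 = 0: contradictory. No certificate.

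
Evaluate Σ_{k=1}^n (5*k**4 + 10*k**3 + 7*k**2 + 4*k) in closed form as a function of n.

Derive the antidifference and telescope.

r(k) = (5*k**4 + 30*k**3 + 67*k**2 + 68*k + 26)/(k*(5*k**3 + 10*k**2 + 7*k + 4)) after simplifying.
Factor: A=1; B=1; C=k**4 + 2*k**3 + 7*k**2/5 + 4*k/5.
Set up (1)·f(k+1) − (1)·f(k) − (k**4 + 2*k**3 + 7*k**2/5 + 4*k/5) = 0.
deg f ≤ 5 (via 0,0,4).
A polynomial solution: f(k) = k*(k - 1)*(k**3 + k**2 + 1)/5.
R(k) = B(k−1)·f(k)/C(k) = (k - 1)*(k**3 + k**2 + 1)/(5*k**3 + 10*k**2 + 7*k + 4); s_k = R·t_k = k*(k**4 - k**2 + k - 1).
Check: Δs_k = k*(5*k**3 + 10*k**2 + 7*k + 4). ✓
Telescope: S(n) = s_(n+1) − s_(1) = n*(n**4 + 5*n**3 + 9*n**2 + 8*n + 3) − (0) = n*(n**4 + 5*n**3 + 9*n**2 + 8*n + 3).

S(n) = n*(n**4 + 5*n**3 + 9*n**2 + 8*n + 3)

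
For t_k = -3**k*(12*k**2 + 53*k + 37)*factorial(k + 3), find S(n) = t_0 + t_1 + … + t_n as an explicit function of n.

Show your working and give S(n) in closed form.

S(n) = -12*3**n*n*factorial(n + 4) - 9*3**n*factorial(n + 4) - 6

t_(k+1)/t_k = 3*(12*k**3 + 125*k**2 + 410*k + 408)/(12*k**2 + 53*k + 37).
So A=3*k + 12 and B=1, with C=k**2 + 53*k/12 + 37/12.
Set up (3*k + 12)·f(k+1) − (1)·f(k) − (k**2 + 53*k/12 + 37/12) = 0.
Bound: deg f ≤ 1.
A polynomial solution: f(k) = (4*k - 1)/12.
Get s_k = R·t_k = -3**k*(4*k - 1)*factorial(k + 3) with R(k) = B(k−1)f(k)/C(k) = (4*k - 1)/(12*k**2 + 53*k + 37).
s_(k+1) − s_k = -3**k*(12*k**2 + 53*k + 37)*factorial(k + 3) = t_k.
Σ_(k=0)^n t_k = s_(n+1) − s_(0) = (-3**(n + 1)*(4*n + 3)*factorial(n + 4)) − (6), i.e. -12*3**n*n*factorial(n + 4) - 9*3**n*factorial(n + 4) - 6.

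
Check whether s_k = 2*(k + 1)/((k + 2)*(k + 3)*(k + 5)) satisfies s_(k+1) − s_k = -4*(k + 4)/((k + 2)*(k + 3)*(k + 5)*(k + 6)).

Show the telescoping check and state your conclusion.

Invalid: residual 4*(3*k + 14)/(k**5 + 20*k**4 + 155*k**3 + 580*k**2 + 1044*k + 720) ≠ 0.

s_(k+1) = 2*(k + 2)/((k + 3)*(k + 4)*(k + 6))
s_(k+1) − s_k = 4*(-k**2 - 5*k - 2)/(k**5 + 20*k**4 + 155*k**3 + 580*k**2 + 1044*k + 720)
(s_(k+1) − s_k) − t_k = 4*(3*k + 14)/(k**5 + 20*k**4 + 155*k**3 + 580*k**2 + 1044*k + 720)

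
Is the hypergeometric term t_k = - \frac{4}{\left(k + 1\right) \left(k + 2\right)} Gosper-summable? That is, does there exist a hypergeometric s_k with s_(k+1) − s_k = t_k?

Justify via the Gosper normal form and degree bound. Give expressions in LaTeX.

Yes. s_k = - \frac{4 k}{k + 1}.

r(k) = (k + 1)/(k + 3) after simplifying.
So A=k + 1 and B=k + 3, with C=1.
Need (k + 1)·f(k+1) − (k + 2)·f(k) = 1.
deg f ≤ 1 (via 1,1,0).
Coefficient equations give f(k) = k.
R(k) = B(k−1)·f(k)/C(k) = k*(k + 2); s_k = R·t_k = -4*k/(k + 1).
Verify: -4/(k**2 + 3*k + 2) matches t_k.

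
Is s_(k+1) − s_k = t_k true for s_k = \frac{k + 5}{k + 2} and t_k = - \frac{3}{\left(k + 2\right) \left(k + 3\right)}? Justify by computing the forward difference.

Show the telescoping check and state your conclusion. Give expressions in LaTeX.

s_(k+1) = (k + 6)/(k + 3)
s_(k+1) − s_k = -3/(k**2 + 5*k + 6)
(s_(k+1) − s_k) − t_k = 0

valid; difference matches t_k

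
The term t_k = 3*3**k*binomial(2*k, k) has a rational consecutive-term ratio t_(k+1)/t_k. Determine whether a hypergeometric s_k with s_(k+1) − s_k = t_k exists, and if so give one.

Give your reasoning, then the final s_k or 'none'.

r(k) = 6*(2*k + 1)/(k + 1) after simplifying.
Gosper form: A/B · C(k+1)/C(k) with A=12*k + 6, B=k + 1, C=1.
Key eq: (12*k + 6)·f(k+1) = (k)·f(k) + (1).
From deg A=1, deg B=1, deg C=0: d=-1.
deg f ≤ -1 is impossible — no certificate.

not Gosper-summable; s_k does not exist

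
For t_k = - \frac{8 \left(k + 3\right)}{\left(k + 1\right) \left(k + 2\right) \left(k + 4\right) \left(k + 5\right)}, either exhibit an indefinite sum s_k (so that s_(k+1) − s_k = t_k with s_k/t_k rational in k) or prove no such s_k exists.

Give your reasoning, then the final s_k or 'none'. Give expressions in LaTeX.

s_k = \frac{k \left(- k - 5\right)}{k^{2} + 5 k + 4}

Step 1: r(k) = (k + 1)*(k + 4)**2/((k + 3)**2*(k + 6)).
Normal form (A,B,C) = (k + 1, k + 6, k**2 + 6*k + 9).
f must satisfy (k + 1)·f(k+1) − (k + 5)·f(k) = k**2 + 6*k + 9.
Degrees (1,1,2) ⇒ d ≤ 4.
A polynomial solution: f(k) = k*(k + 2)*(k + 3)*(k + 5)/8.
Then R = B(k−1)f/C = k*(k + 2)*(k + 5)**2/(8*(k + 3)), so s_k = R(k)·t_k = k*(-k - 5)/(k**2 + 5*k + 4).
Verify: 8*(-k - 3)/(k**4 + 12*k**3 + 49*k**2 + 78*k + 40) matches t_k.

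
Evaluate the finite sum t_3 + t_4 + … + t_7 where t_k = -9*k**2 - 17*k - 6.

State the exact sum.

Σ = -1670

t_(k+1)/t_k = (9*k**2 + 35*k + 32)/(9*k**2 + 17*k + 6).
So A=1 and B=1, with C=k**2 + 17*k/9 + 2/3.
Need (1)·f(k+1) − (1)·f(k) = k**2 + 17*k/9 + 2/3.
deg f ≤ 3 (via 0,0,2).
Coefficient equations give f(k) = k*(3*k**2 + 4*k - 1)/9.
Then R = B(k−1)f/C = k*(3*k**2 + 4*k - 1)/(9*k**2 + 17*k + 6), so s_k = R(k)·t_k = k*(-3*k**2 - 4*k + 1).
s_(k+1) − s_k = -9*k**2 - 17*k - 6 = t_k.
Sum = s_(8) − s_(3); s_(8) = -1784, s_(3) = -114 ⇒ -1670.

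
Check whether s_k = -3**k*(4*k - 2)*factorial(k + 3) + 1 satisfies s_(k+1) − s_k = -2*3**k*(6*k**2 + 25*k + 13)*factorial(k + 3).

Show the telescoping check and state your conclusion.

s_(k+1) = -3**(k + 1)*(4*k + 2)*factorial(k + 4) + 1
s_(k+1) − s_k = -2*3**k*(6*k**2 + 25*k + 13)*factorial(k + 3)
(s_(k+1) − s_k) − t_k = 0

valid (s_(k+1) − s_k reduces to t_k)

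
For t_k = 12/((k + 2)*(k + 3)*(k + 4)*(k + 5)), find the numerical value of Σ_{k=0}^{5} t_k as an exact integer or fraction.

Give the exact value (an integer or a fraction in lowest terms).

r(k) = (k + 2)/(k + 6) after simplifying.
So A=k + 2 and B=k + 6, with C=1.
Key eq: (k + 2)·f(k+1) = (k + 5)·f(k) + (1).
From deg A=1, deg B=1, deg C=0: d=3.
Coefficient equations give f(k) = k*(k**2 + 9*k + 26)/72.
Get s_k = R·t_k = k*(k**2 + 9*k + 26)/(6*(k + 2)*(k + 3)*(k + 4)) with R(k) = B(k−1)f(k)/C(k) = k*(k + 5)*(k**2 + 9*k + 26)/72.
s_(k+1) − s_k = 12/(k**4 + 14*k**3 + 71*k**2 + 154*k + 120) = t_k.
Telescoping: Σ = s_(6) − s_(0) = 29/180 − (0) = 29/180.

Σ = 29/180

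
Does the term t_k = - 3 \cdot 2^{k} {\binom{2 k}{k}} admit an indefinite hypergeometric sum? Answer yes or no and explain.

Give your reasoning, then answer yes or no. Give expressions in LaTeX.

No — t_k has no hypergeometric antidifference.

t_(k+1)/t_k = 4*(2*k + 1)/(k + 1).
Take A(k)=8*k + 4, B(k)=k + 1, C(k)=1.
Need (8*k + 4)·f(k+1) − (k)·f(k) = 1.
From deg A=1, deg B=1, deg C=0: d=-1.
d = -1 < 0 ⇒ no nonzero polynomial f; not summable.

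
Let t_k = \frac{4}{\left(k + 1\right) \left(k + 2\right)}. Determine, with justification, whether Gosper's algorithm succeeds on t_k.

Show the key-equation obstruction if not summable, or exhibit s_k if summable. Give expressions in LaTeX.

Yes. s_k = \frac{4 k}{k + 1}.

Compute t_(k+1)/t_k: get (k + 1)/(k + 3).
Normal form (A,B,C) = (k + 1, k + 3, 1).
Set up (k + 1)·f(k+1) − (k + 2)·f(k) − (1) = 0.
From deg A=1, deg B=1, deg C=0: d=1.
A polynomial solution: f(k) = k.
R(k) = B(k−1)·f(k)/C(k) = k*(k + 2); s_k = R·t_k = 4*k/(k + 1).
Δs = 4/(k**2 + 3*k + 2), as required.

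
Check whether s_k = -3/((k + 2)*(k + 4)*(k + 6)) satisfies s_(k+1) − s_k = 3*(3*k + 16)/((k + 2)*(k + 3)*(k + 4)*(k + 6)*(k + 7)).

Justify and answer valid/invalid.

s_(k+1) = -3/((k + 3)*(k + 5)*(k + 7))
s_(k+1) − s_k = 9*(k**2 + 9*k + 19)/(k**6 + 27*k**5 + 295*k**4 + 1665*k**3 + 5104*k**2 + 8028*k + 5040)
(s_(k+1) − s_k) − t_k = 3*(-4*k - 23)/(k**6 + 27*k**5 + 295*k**4 + 1665*k**3 + 5104*k**2 + 8028*k + 5040)

Invalid: residual 3*(-4*k - 23)/(k**6 + 27*k**5 + 295*k**4 + 1665*k**3 + 5104*k**2 + 8028*k + 5040) ≠ 0.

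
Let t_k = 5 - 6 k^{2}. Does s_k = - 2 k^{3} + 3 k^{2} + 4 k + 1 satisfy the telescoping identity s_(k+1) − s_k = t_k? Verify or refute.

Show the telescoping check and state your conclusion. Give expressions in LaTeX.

s_(k+1) = -2*k**3 - 3*k**2 + 4*k + 6
s_(k+1) − s_k = 5 - 6*k**2
(s_(k+1) − s_k) − t_k = 0

valid; difference matches t_k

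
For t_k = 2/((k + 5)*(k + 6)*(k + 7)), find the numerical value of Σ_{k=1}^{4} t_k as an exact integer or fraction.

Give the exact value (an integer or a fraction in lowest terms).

Σ = 17/1155

The ratio is (k + 5)/(k + 8).
A = k + 5, B = k + 8, C = 1.
Need (k + 5)·f(k+1) − (k + 7)·f(k) = 1.
Degrees (1,1,0) ⇒ d ≤ 2.
Solve for f: f(k) = k*(k + 11)/60 (degree 2 ≤ 2).
Then R = B(k−1)f/C = k*(k + 7)*(k + 11)/60, so s_k = R(k)·t_k = k*(k + 11)/(30*(k + 5)*(k + 6)).
Verify: 2/(k**3 + 18*k**2 + 107*k + 210) matches t_k.
Evaluate s at k=5 and k=1: 4/165 and 1/105; difference 17/1155.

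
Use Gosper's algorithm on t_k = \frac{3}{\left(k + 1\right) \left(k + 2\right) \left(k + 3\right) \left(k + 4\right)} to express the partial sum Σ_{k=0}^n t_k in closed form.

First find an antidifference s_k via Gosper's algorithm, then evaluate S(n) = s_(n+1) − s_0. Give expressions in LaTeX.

S(n) = \frac{n^{3} + 9 n^{2} + 26 n + 18}{6 \left(n^{3} + 9 n^{2} + 26 n + 24\right)}

t_(k+1)/t_k = (k + 1)/(k + 5).
So A=k + 1 and B=k + 5, with C=1.
Set up (k + 1)·f(k+1) − (k + 4)·f(k) − (1) = 0.
deg f ≤ 3 (via 1,1,0).
Solving with deg f ≤ 3: f(k) = k*(k**2 + 6*k + 11)/18.
Get s_k = R·t_k = k*(k**2 + 6*k + 11)/(6*(k + 1)*(k + 2)*(k + 3)) with R(k) = B(k−1)f(k)/C(k) = k*(k + 4)*(k**2 + 6*k + 11)/18.
Check: Δs_k = 3/(k**4 + 10*k**3 + 35*k**2 + 50*k + 24). ✓
s_(n+1) = (n**3 + 9*n**2 + 26*n + 18)/(6*(n**3 + 9*n**2 + 26*n + 24)) and s_(0) = 0, so S(n) = (n**3 + 9*n**2 + 26*n + 18)/(6*(n**3 + 9*n**2 + 26*n + 24)).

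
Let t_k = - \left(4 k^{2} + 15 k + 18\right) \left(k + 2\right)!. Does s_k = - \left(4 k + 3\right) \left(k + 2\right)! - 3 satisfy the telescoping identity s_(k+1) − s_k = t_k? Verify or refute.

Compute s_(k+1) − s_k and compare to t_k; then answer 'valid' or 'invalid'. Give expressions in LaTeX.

s_(k+1) = -(4*k + 7)*factorial(k + 3) - 3
s_(k+1) − s_k = -(4*k**2 + 15*k + 18)*factorial(k + 2)
(s_(k+1) − s_k) − t_k = 0

valid; difference matches t_k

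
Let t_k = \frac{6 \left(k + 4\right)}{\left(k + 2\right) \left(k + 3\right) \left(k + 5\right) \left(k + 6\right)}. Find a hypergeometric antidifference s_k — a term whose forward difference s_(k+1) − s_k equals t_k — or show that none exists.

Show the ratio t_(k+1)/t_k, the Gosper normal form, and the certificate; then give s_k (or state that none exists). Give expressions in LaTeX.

Compute t_(k+1)/t_k: get (k + 2)*(k + 5)**2/((k + 4)**2*(k + 7)).
Normal form (A,B,C) = (k + 2, k + 7, k**2 + 8*k + 16).
Solve (k + 2)·f(k+1) − (k + 6)·f(k) = k**2 + 8*k + 16.
Degrees (1,1,2) ⇒ d ≤ 4.
Solving with deg f ≤ 4: f(k) = k*(k + 3)*(k + 4)*(k + 7)/20.
So s_k = (B(k−1)f/C)·t_k = (k*(k + 3)*(k + 6)*(k + 7)/(20*(k + 4)))·t_k = 3*k*(k + 7)/(10*(k**2 + 7*k + 10)).
Check: Δs_k = 6*(k + 4)/(k**4 + 16*k**3 + 91*k**2 + 216*k + 180). ✓

s_k = \frac{3 k \left(k + 7\right)}{10 \left(k^{2} + 7 k + 10\right)}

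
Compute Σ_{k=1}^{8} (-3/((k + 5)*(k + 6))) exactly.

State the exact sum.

The ratio is (k + 5)/(k + 7).
Gosper form: A/B · C(k+1)/C(k) with A=k + 5, B=k + 7, C=1.
Set up (k + 5)·f(k+1) − (k + 6)·f(k) − (1) = 0.
From deg A=1, deg B=1, deg C=0: d=1.
A polynomial solution: f(k) = k/5.
Certificate R = B(k−1)f/C = k*(k + 6)/5 gives s_k = -3*k/(5*k + 25).
Verify: -3/(k**2 + 11*k + 30) matches t_k.
Sum = s_(9) − s_(1); s_(9) = -27/70, s_(1) = -1/10 ⇒ -2/7.

Σ = -2/7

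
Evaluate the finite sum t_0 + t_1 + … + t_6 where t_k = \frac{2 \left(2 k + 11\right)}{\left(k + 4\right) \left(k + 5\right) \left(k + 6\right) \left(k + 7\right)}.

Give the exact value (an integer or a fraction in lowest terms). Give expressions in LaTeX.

Σ = 119/1716

t_(k+1)/t_k = (k + 4)*(2*k + 13)/((k + 8)*(2*k + 11)).
Take A(k)=k + 4, B(k)=k + 8, C(k)=k + 11/2.
Key eq: (k + 4)·f(k+1) = (k + 7)·f(k) + (k + 11/2).
Bound: deg f ≤ 3.
A polynomial solution: f(k) = k*(k + 5)*(k + 10)/48.
Certificate R = B(k−1)f/C = k*(k + 5)*(k + 7)*(k + 10)/(24*(2*k + 11)) gives s_k = k*(k + 10)/(12*(k**2 + 10*k + 24)).
Check: Δs_k = 2*(2*k + 11)/(k**4 + 22*k**3 + 179*k**2 + 638*k + 840). ✓
Evaluate s at k=7 and k=0: 119/1716 and 0; difference 119/1716.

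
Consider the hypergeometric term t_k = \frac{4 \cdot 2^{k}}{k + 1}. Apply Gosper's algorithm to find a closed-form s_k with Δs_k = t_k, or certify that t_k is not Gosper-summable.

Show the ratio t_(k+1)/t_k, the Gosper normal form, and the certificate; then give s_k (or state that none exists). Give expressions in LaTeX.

not Gosper-summable; s_k does not exist

The ratio is 2*(k + 1)/(k + 2).
Gosper form: A/B · C(k+1)/C(k) with A=2*k + 2, B=k + 2, C=1.
Solve (2*k + 2)·f(k+1) − (k + 1)·f(k) = 1.
From deg A=1, deg B=1, deg C=0: d=-1.
deg f ≤ -1 is impossible — no certificate.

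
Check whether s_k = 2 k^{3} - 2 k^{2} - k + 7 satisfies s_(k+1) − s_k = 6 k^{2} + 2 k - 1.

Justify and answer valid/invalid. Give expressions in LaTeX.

s_(k+1) = 2*k**3 + 4*k**2 + k + 6
s_(k+1) − s_k = 6*k**2 + 2*k - 1
(s_(k+1) − s_k) − t_k = 0

valid (s_(k+1) − s_k reduces to t_k)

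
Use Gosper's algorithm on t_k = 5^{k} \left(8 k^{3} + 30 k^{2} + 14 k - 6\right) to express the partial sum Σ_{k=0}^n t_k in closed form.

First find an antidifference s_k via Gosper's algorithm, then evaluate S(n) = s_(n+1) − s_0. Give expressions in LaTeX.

r(k) = 5*(4*k**3 + 27*k**2 + 49*k + 23)/(4*k**3 + 15*k**2 + 7*k - 3) after simplifying.
Take A(k)=5, B(k)=1, C(k)=k**3 + 15*k**2/4 + 7*k/4 - 3/4.
Key eq: (5)·f(k+1) = (1)·f(k) + (k**3 + 15*k**2/4 + 7*k/4 - 3/4).
From deg A=0, deg B=0, deg C=3: d=3.
Coefficient equations give f(k) = (2*k**3 - 4*k + 1)/8.
R(k) = B(k−1)·f(k)/C(k) = (2*k**3 - 4*k + 1)/(2*(4*k**3 + 15*k**2 + 7*k - 3)); s_k = R·t_k = 5**k*(2*k**3 - 4*k + 1).
s_(k+1) − s_k = 2*5**k*(-k**3 - 8*k + 5*(k + 1)**3 - 8) = t_k.
Telescope: S(n) = s_(n+1) − s_(0) = 5**(n + 1)*(2*n**3 + 6*n**2 + 2*n - 1) − (1) = 10*5**n*n**3 + 30*5**n*n**2 + 10*5**n*n - 5*5**n - 1.

S(n) = 10 \cdot 5^{n} n^{3} + 30 \cdot 5^{n} n^{2} + 10 \cdot 5^{n} n - 5 \cdot 5^{n} - 1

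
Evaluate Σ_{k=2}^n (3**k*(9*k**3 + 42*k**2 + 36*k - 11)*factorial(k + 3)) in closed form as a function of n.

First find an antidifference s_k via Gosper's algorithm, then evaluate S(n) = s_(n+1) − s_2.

Compute t_(k+1)/t_k: get 3*(9*k**4 + 105*k**3 + 423*k**2 + 664*k + 304)/(9*k**3 + 42*k**2 + 36*k - 11).
Take A(k)=3*k + 12, B(k)=1, C(k)=k**3 + 14*k**2/3 + 4*k - 11/9.
Solve (3*k + 12)·f(k+1) − (1)·f(k) = k**3 + 14*k**2/3 + 4*k - 11/9.
deg f ≤ 2 (via 1,0,3).
Coefficient equations give f(k) = (3*k**2 - 3*k - 1)/9.
Get s_k = R·t_k = 3**k*(3*k**2 - 3*k - 1)*factorial(k + 3) with R(k) = B(k−1)f(k)/C(k) = (3*k**2 - 3*k - 1)/(9*k**3 + 42*k**2 + 36*k - 11).
Check: Δs_k = 3**k*(9*k**3 + 42*k**2 + 36*k - 11)*factorial(k + 3). ✓
s_(n+1) = 3**(n + 1)*(3*n**2 + 3*n - 1)*factorial(n + 4) and s_(2) = 5400, so S(n) = 9*3**n*n**2*factorial(n + 4) + 9*3**n*n*factorial(n + 4) - 3*3**n*factorial(n + 4) - 5400.

S(n) = 9*3**n*n**2*factorial(n + 4) + 9*3**n*n*factorial(n + 4) - 3*3**n*factorial(n + 4) - 5400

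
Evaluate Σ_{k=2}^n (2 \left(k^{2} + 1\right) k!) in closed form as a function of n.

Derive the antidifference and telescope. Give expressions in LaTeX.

S(n) = 2 n \left(n + 1\right)! - 4

Ratio r(k) = (k + 1)*((k + 1)**2 + 1)/(k**2 + 1).
A = k + 1, B = 1, C = k**2 + 1.
Need (k + 1)·f(k+1) − (1)·f(k) = k**2 + 1.
From deg A=1, deg B=0, deg C=2: d=1.
A polynomial solution: f(k) = k - 1.
Then R = B(k−1)f/C = (k - 1)/(k**2 + 1), so s_k = R(k)·t_k = 2*(k - 1)*factorial(k).
s_(k+1) − s_k = 2*(k**2 + 1)*factorial(k) = t_k.
Σ_(k=2)^n t_k = s_(n+1) − s_(2) = (2*n*factorial(n + 1)) − (4), i.e. 2*n*factorial(n + 1) - 4.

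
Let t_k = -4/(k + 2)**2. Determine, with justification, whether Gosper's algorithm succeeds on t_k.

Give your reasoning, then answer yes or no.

t_(k+1)/t_k = (k + 2)**2/(k + 3)**2.
Factor: A=k**2 + 4*k + 4; B=k**2 + 6*k + 9; C=1.
Solve (k**2 + 4*k + 4)·f(k+1) − (k**2 + 4*k + 4)·f(k) = 1.
deg f ≤ 0 (via 2,2,0).
Generic f = c0 gives residual -1; -1 = 0 cannot hold, so t_k is not Gosper-summable.

No — the linear system for f has no solution.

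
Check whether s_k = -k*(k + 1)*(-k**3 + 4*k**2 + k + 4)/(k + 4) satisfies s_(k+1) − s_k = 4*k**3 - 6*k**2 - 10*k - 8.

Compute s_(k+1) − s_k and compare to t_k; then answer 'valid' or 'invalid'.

s_(k+1) = -(k + 1)*(k + 2)*(k - (k + 1)**3 + 4*(k + 1)**2 + 5)/(k + 5)
s_(k+1) − s_k = (4*k**5 + 21*k**4 - 26*k**3 - 119*k**2 - 140*k - 64)/(k**2 + 9*k + 20)
(s_(k+1) − s_k) − t_k = 3*(-3*k**4 - 14*k**3 + 33*k**2 + 44*k + 32)/(k**2 + 9*k + 20)

Invalid: residual 3*(-3*k**4 - 14*k**3 + 33*k**2 + 44*k + 32)/(k**2 + 9*k + 20) ≠ 0.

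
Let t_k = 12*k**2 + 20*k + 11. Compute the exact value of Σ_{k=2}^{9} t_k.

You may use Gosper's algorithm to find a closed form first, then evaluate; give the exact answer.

Step 1: r(k) = (12*k**2 + 44*k + 43)/(12*k**2 + 20*k + 11).
Normal form (A,B,C) = (1, 1, k**2 + 5*k/3 + 11/12).
Solve (1)·f(k+1) − (1)·f(k) = k**2 + 5*k/3 + 11/12.
Degrees (0,0,2) ⇒ d ≤ 3.
Match coefficients ⇒ f(k) = k*(4*k**2 + 4*k + 3)/12.
Get s_k = R·t_k = k*(4*k**2 + 4*k + 3) with R(k) = B(k−1)f(k)/C(k) = k*(4*k**2 + 4*k + 3)/(12*k**2 + 20*k + 11).
Δs = 12*k**2 + 20*k + 11, as required.
Sum = s_(10) − s_(2); s_(10) = 4430, s_(2) = 54 ⇒ 4376.

Σ = 4376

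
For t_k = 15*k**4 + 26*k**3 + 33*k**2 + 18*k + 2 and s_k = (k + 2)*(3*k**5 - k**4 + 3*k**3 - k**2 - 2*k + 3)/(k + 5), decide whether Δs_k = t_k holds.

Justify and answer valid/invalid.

Invalid: residual 3*(-12*k**5 - 102*k**4 - 160*k**3 - 184*k**2 - 94*k - 7)/(k**2 + 11*k + 30) ≠ 0.

s_(k+1) = (3*k**6 + 23*k**5 + 71*k**4 + 119*k**3 + 112*k**2 + 53*k + 15)/(k + 6)
s_(k+1) − s_k = (15*k**6 + 155*k**5 + 463*k**4 + 681*k**3 + 638*k**2 + 280*k + 39)/(k**2 + 11*k + 30)
(s_(k+1) − s_k) − t_k = 3*(-12*k**5 - 102*k**4 - 160*k**3 - 184*k**2 - 94*k - 7)/(k**2 + 11*k + 30)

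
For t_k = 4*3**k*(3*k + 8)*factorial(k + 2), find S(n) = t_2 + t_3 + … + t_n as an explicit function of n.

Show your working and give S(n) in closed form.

The ratio is 3*(k + 3)*(3*k + 11)/(3*k + 8).
So A=3*k + 9 and B=1, with C=k + 8/3.
Set up (3*k + 9)·f(k+1) − (1)·f(k) − (k + 8/3) = 0.
Degrees (1,0,1) ⇒ d ≤ 0.
Match coefficients ⇒ f(k) = 1/3.
So s_k = (B(k−1)f/C)·t_k = (1/(3*k + 8))·t_k = 4*3**k*factorial(k + 2).
s_(k+1) − s_k = 4*3**k*(3*k + 8)*factorial(k + 2) = t_k.
s_(n+1) = 12*3**n*factorial(n + 3) and s_(2) = 864, so S(n) = 12*3**n*factorial(n + 3) - 864.

S(n) = 12*3**n*factorial(n + 3) - 864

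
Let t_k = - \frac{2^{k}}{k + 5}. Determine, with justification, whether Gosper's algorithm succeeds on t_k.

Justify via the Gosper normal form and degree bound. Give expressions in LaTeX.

The ratio is 2*(k + 5)/(k + 6).
Gosper form: A/B · C(k+1)/C(k) with A=2*k + 10, B=k + 6, C=1.
Solve (2*k + 10)·f(k+1) − (k + 5)·f(k) = 1.
deg f ≤ -1 (via 1,1,0).
Negative degree bound (-1): no f exists, t_k not Gosper-summable.

No — t_k has no hypergeometric antidifference.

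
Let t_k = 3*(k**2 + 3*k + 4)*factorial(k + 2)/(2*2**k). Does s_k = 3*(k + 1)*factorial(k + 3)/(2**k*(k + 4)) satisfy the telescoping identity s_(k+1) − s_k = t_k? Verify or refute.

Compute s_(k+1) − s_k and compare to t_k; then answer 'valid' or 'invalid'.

Invalid: residual -3*(k**3 + 7*k**2 + 14*k + 14)*factorial(k + 2)/(2*2**k*(k + 4)*(k + 5)) ≠ 0.

s_(k+1) = 3*(k + 2)*factorial(k + 4)/(2*2**k*(k + 5))
s_(k+1) − s_k = 3*(k**3 + 8*k**2 + 20*k + 22)*factorial(k + 3)/(2*2**k*(k + 4)*(k + 5))
(s_(k+1) − s_k) − t_k = -3*(k**3 + 7*k**2 + 14*k + 14)*factorial(k + 2)/(2*2**k*(k + 4)*(k + 5))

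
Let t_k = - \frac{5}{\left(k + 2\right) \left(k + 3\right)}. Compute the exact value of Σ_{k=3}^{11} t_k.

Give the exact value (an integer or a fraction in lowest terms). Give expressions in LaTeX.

Compute t_(k+1)/t_k: get (k + 2)/(k + 4).
A = k + 2, B = k + 4, C = 1.
Set up (k + 2)·f(k+1) − (k + 3)·f(k) − (1) = 0.
From deg A=1, deg B=1, deg C=0: d=1.
Coefficient equations give f(k) = k/2.
Certificate R = B(k−1)f/C = k*(k + 3)/2 gives s_k = -5*k/(2*k + 4).
s_(k+1) − s_k = -5/(k**2 + 5*k + 6) = t_k.
Sum = s_(12) − s_(3); s_(12) = -15/7, s_(3) = -3/2 ⇒ -9/14.

Σ = -9/14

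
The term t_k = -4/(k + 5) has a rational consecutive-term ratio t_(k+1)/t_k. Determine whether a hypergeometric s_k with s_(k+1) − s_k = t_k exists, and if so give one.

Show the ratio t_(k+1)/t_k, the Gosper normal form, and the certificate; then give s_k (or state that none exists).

Compute t_(k+1)/t_k: get (k + 5)/(k + 6).
Factor: A=k + 5; B=k + 6; C=1.
Need (k + 5)·f(k+1) − (k + 5)·f(k) = 1.
deg f ≤ 0 (via 1,1,0).
Generic f = c0 gives residual -1; -1 = 0 cannot hold, so t_k is not Gosper-summable.

none (Gosper's algorithm certifies no s_k)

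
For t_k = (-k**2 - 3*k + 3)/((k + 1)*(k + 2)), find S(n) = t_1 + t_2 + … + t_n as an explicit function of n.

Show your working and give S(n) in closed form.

S(n) = n*(1 - 2*n)/(2*(n + 2))

Step 1: r(k) = (k + 1)*(3*k + (k + 1)**2)/((k + 3)*(k**2 + 3*k - 3)).
Gosper form: A/B · C(k+1)/C(k) with A=k + 1, B=k + 3, C=k**2 + 3*k - 3.
Set up (k + 1)·f(k+1) − (k + 2)·f(k) − (k**2 + 3*k - 3) = 0.
Degrees (1,1,2) ⇒ d ≤ 2.
A polynomial solution: f(k) = k*(k - 4).
So s_k = (B(k−1)f/C)·t_k = (k*(k - 4)*(k + 2)/(k**2 + 3*k - 3))·t_k = k*(4 - k)/(k + 1).
Verify: (-k**2 - 3*k + 3)/(k**2 + 3*k + 2) matches t_k.
Σ_(k=1)^n t_k = s_(n+1) − s_(1) = ((-n**2 + 2*n + 3)/(n + 2)) − (3/2), i.e. n*(1 - 2*n)/(2*(n + 2)).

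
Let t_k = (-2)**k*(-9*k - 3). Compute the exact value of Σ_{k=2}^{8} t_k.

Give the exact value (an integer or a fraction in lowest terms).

Σ = -13332

Compute t_(k+1)/t_k: get 2*(-3*k - 4)/(3*k + 1).
So A=-2 and B=1, with C=k + 1/3.
Need (-2)·f(k+1) − (1)·f(k) = k + 1/3.
Degrees (0,0,1) ⇒ d ≤ 1.
Match coefficients ⇒ f(k) = -(3*k - 1)/9.
Then R = B(k−1)f/C = -(3*k - 1)/(3*(3*k + 1)), so s_k = R(k)·t_k = (-2)**k*(3*k - 1).
Check: Δs_k = (-2)**k*(-9*k - 3). ✓
Evaluate s at k=9 and k=2: -13312 and 20; difference -13332.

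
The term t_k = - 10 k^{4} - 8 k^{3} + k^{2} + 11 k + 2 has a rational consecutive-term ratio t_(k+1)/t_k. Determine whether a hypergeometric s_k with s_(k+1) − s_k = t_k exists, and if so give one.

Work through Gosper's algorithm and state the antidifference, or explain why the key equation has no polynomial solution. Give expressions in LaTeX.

Step 1: r(k) = (10*k**4 + 48*k**3 + 83*k**2 + 51*k + 4)/(10*k**4 + 8*k**3 - k**2 - 11*k - 2).
A = 1, B = 1, C = k**4 + 4*k**3/5 - k**2/10 - 11*k/10 - 1/5.
Set up (1)·f(k+1) − (1)·f(k) − (k**4 + 4*k**3/5 - k**2/10 - 11*k/10 - 1/5) = 0.
Bound: deg f ≤ 5.
Solving with deg f ≤ 5: f(k) = k*(2*k**4 - 3*k**3 - k**2 - 3*k + 3)/10.
Get s_k = R·t_k = k*(-2*k**4 + 3*k**3 + k**2 + 3*k - 3) with R(k) = B(k−1)f(k)/C(k) = k*(2*k**4 - 3*k**3 - k**2 - 3*k + 3)/(10*k**4 + 8*k**3 - k**2 - 11*k - 2).
s_(k+1) − s_k = -10*k**4 - 8*k**3 + k**2 + 11*k + 2 = t_k.

s_k = k \left(- 2 k^{4} + 3 k^{3} + k^{2} + 3 k - 3\right)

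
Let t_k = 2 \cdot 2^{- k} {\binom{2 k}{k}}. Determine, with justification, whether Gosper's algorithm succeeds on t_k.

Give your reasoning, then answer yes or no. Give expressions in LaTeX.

No; the degree bound rules out any f.

Ratio r(k) = (2*k + 1)/(k + 1).
So A=2*k + 1 and B=k + 1, with C=1.
Set up (2*k + 1)·f(k+1) − (k)·f(k) − (1) = 0.
deg f ≤ -1 (via 1,1,0).
Negative degree bound (-1): no f exists, t_k not Gosper-summable.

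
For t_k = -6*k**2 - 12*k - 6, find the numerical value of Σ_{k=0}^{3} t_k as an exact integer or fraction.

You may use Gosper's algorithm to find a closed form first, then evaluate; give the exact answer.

Compute t_(k+1)/t_k: get (k**2 + 4*k + 4)/(k**2 + 2*k + 1).
Take A(k)=1, B(k)=1, C(k)=k**2 + 2*k + 1.
Solve (1)·f(k+1) − (1)·f(k) = k**2 + 2*k + 1.
deg f ≤ 3 (via 0,0,2).
Solving with deg f ≤ 3: f(k) = k*(k + 1)*(2*k + 1)/6.
So s_k = (B(k−1)f/C)·t_k = (k*(2*k + 1)/(6*(k + 1)))·t_k = k*(-2*k**2 - 3*k - 1).
Check: Δs_k = -6*k**2 - 12*k - 6. ✓
Evaluate s at k=4 and k=0: -180 and 0; difference -180.

Σ = -180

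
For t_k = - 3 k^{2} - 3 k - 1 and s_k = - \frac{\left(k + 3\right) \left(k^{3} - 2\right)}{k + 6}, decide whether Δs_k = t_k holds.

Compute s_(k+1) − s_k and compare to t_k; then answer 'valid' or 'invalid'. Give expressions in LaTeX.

Invalid: residual \frac{3 \left(2 k^{3} + 21 k^{2} + 19 k + 8\right)}{k^{2} + 13 k + 42} ≠ 0.

s_(k+1) = -(k + 4)*((k + 1)**3 - 2)/(k + 7)
s_(k+1) − s_k = (-3*k**4 - 36*k**3 - 103*k**2 - 82*k - 18)/(k**2 + 13*k + 42)
(s_(k+1) − s_k) − t_k = 3*(2*k**3 + 21*k**2 + 19*k + 8)/(k**2 + 13*k + 42)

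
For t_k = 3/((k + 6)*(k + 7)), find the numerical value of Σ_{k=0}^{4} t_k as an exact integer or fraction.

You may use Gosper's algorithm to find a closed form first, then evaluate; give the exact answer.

Ratio r(k) = (k + 6)/(k + 8).
Take A(k)=k + 6, B(k)=k + 8, C(k)=1.
Need (k + 6)·f(k+1) − (k + 7)·f(k) = 1.
deg f ≤ 1 (via 1,1,0).
Solve for f: f(k) = k/6 (degree 1 ≤ 1).
Get s_k = R·t_k = k/(2*(k + 6)) with R(k) = B(k−1)f(k)/C(k) = k*(k + 7)/6.
Δs = 3/(k**2 + 13*k + 42), as required.
Evaluate s at k=5 and k=0: 5/22 and 0; difference 5/22.

Σ = 5/22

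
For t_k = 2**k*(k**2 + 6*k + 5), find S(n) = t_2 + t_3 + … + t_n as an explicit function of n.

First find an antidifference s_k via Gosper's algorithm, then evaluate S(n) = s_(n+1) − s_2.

S(n) = 2*2**n*n**2 + 8*2**n*n + 4*2**n - 28

Compute t_(k+1)/t_k: get 2*(k**2 + 8*k + 12)/(k**2 + 6*k + 5).
So A=2 and B=1, with C=k**2 + 6*k + 5.
Set up (2)·f(k+1) − (1)·f(k) − (k**2 + 6*k + 5) = 0.
d = 2 from the (0,0,2) case.
Match coefficients ⇒ f(k) = k**2 + 2*k - 1.
Certificate R = B(k−1)f/C = (k**2 + 2*k - 1)/((k + 1)*(k + 5)) gives s_k = 2**k*(k**2 + 2*k - 1).
s_(k+1) − s_k = 2**k*(k**2 + 6*k + 5) = t_k.
Σ_(k=2)^n t_k = s_(n+1) − s_(2) = (2**(n + 1)*(n**2 + 4*n + 2)) − (28), i.e. 2*2**n*n**2 + 8*2**n*n + 4*2**n - 28.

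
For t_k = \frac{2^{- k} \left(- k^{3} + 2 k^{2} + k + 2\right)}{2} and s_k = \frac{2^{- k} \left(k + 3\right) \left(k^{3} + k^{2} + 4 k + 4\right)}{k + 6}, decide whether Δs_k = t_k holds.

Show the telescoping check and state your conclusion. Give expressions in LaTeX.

s_(k+1) = (k + 4)*(4*k + (k + 1)**3 + (k + 1)**2 + 8)/(2*2**k*(k + 7))
s_(k+1) − s_k = (-k**5 - 8*k**4 + 3*k**3 + 66*k**2 + 68*k + 72)/(2*2**k*(k**2 + 13*k + 42))
(s_(k+1) − s_k) − t_k = 3*(k**4 + 6*k**3 - 11*k**2 - 4)/(2*2**k*(k**2 + 13*k + 42))

Invalid: residual \frac{3 \cdot 2^{- k} \left(k^{4} + 6 k^{3} - 11 k^{2} - 4\right)}{2 \left(k^{2} + 13 k + 42\right)} ≠ 0.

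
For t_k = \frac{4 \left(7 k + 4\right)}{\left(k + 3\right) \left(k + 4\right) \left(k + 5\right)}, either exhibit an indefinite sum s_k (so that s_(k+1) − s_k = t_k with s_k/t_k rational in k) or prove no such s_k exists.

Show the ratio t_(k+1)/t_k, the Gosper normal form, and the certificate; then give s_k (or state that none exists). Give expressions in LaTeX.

s_k = \frac{k \left(25 k + 7\right)}{6 \left(k + 3\right) \left(k + 4\right)}

The ratio is (k + 3)*(7*k + 11)/((k + 6)*(7*k + 4)).
So A=k + 3 and B=k + 6, with C=k + 4/7.
Set up (k + 3)·f(k+1) − (k + 5)·f(k) − (k + 4/7) = 0.
deg f ≤ 2 (via 1,1,1).
Solve for f: f(k) = k*(25*k + 7)/168 (degree 2 ≤ 2).
Certificate R = B(k−1)f/C = k*(k + 5)*(25*k + 7)/(24*(7*k + 4)) gives s_k = k*(25*k + 7)/(6*(k + 3)*(k + 4)).
Check: Δs_k = 4*(7*k + 4)/(k**3 + 12*k**2 + 47*k + 60). ✓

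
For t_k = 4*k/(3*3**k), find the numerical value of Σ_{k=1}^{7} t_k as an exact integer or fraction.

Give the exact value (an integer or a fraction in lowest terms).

Ratio r(k) = (k + 1)/(3*k).
A = 1/3, B = 1, C = k.
Key eq: (1/3)·f(k+1) = (1)·f(k) + (k).
deg f ≤ 1 (via 0,0,1).
Coefficient equations give f(k) = -3*(2*k + 1)/4.
R(k) = B(k−1)·f(k)/C(k) = -3*(2*k + 1)/(4*k); s_k = R·t_k = (-2*k - 1)/3**k.
Verify: 4*k/(3*3**k) matches t_k.
Sum = s_(8) − s_(1); s_(8) = -17/6561, s_(1) = -1 ⇒ 6544/6561.

Σ = 6544/6561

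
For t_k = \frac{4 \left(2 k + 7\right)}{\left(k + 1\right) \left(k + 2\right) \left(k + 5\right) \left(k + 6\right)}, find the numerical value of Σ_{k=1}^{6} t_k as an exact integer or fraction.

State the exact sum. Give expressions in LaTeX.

Ratio r(k) = (k + 1)*(k + 5)*(2*k + 9)/((k + 3)*(k + 7)*(2*k + 7)).
Gosper form: A/B · C(k+1)/C(k) with A=k + 1, B=k + 7, C=k**3 + 21*k**2/2 + 73*k/2 + 42.
Key eq: (k + 1)·f(k+1) = (k + 6)·f(k) + (k**3 + 21*k**2/2 + 73*k/2 + 42).
deg f ≤ 5 (via 1,1,3).
Solving with deg f ≤ 5: f(k) = k*(k + 2)*(k + 3)*(k + 4)*(k + 6)/10.
R(k) = B(k−1)·f(k)/C(k) = k*(k + 2)*(k + 6)**2/(5*(2*k + 7)); s_k = R·t_k = 4*k*(k + 6)/(5*(k**2 + 6*k + 5)).
Check: Δs_k = 4*(2*k + 7)/(k**4 + 14*k**3 + 65*k**2 + 112*k + 60). ✓
Sum = s_(7) − s_(1); s_(7) = 91/120, s_(1) = 7/15 ⇒ 7/24.

Σ = 7/24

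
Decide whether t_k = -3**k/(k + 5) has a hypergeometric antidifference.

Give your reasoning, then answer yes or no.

t_(k+1)/t_k = 3*(k + 5)/(k + 6).
Gosper form: A/B · C(k+1)/C(k) with A=3*k + 15, B=k + 6, C=1.
Set up (3*k + 15)·f(k+1) − (k + 5)·f(k) − (1) = 0.
From deg A=1, deg B=1, deg C=0: d=-1.
Bound -1 < 0, so the key equation has no polynomial solution.

No — key equation has no polynomial f.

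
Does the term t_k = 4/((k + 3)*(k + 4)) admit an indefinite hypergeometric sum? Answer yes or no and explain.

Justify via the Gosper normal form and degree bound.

Yes. s_k = 4*k/(3*(k + 3)).

Ratio r(k) = (k + 3)/(k + 5).
Normal form (A,B,C) = (k + 3, k + 5, 1).
Solve (k + 3)·f(k+1) − (k + 4)·f(k) = 1.
Bound: deg f ≤ 1.
Coefficient equations give f(k) = k/3.
Certificate R = B(k−1)f/C = k*(k + 4)/3 gives s_k = 4*k/(3*(k + 3)).
Check: Δs_k = 4/(k**2 + 7*k + 12). ✓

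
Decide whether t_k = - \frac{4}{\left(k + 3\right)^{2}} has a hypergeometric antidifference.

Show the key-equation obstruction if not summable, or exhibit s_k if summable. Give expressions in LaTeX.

t_(k+1)/t_k = (k + 3)**2/(k + 4)**2.
A = k**2 + 6*k + 9, B = k**2 + 8*k + 16, C = 1.
Need (k**2 + 6*k + 9)·f(k+1) − (k**2 + 6*k + 9)·f(k) = 1.
d = 0 from the (2,2,0) case.
Write f(k) = c0. Then LHS − RHS = -1, requiring -1 = 0: contradictory. No certificate.

No — t_k has no hypergeometric antidifference.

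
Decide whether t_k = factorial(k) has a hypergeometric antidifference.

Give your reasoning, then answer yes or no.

No — negative degree bound, so no certificate f.

Compute t_(k+1)/t_k: get k + 1.
So A=k + 1 and B=1, with C=1.
Need (k + 1)·f(k+1) − (1)·f(k) = 1.
From deg A=1, deg B=0, deg C=0: d=-1.
deg f ≤ -1 is impossible — no certificate.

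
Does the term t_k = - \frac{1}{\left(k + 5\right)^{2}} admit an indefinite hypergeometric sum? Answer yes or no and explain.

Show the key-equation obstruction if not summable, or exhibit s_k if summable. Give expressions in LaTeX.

t_(k+1)/t_k = (k + 5)**2/(k + 6)**2.
Take A(k)=k**2 + 10*k + 25, B(k)=k**2 + 12*k + 36, C(k)=1.
Key eq: (k**2 + 10*k + 25)·f(k+1) = (k**2 + 10*k + 25)·f(k) + (1).
Bound: deg f ≤ 0.
Generic f = c0 gives residual -1; -1 = 0 cannot hold, so t_k is not Gosper-summable.

No; the coefficient equations for f are inconsistent.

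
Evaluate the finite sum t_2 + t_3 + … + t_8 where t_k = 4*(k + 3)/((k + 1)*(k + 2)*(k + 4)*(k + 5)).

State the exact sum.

Compute t_(k+1)/t_k: get (k + 1)*(k + 4)**2/((k + 3)**2*(k + 6)).
Gosper form: A/B · C(k+1)/C(k) with A=k + 1, B=k + 6, C=k**2 + 6*k + 9.
f must satisfy (k + 1)·f(k+1) − (k + 5)·f(k) = k**2 + 6*k + 9.
d = 4 from the (1,1,2) case.
A polynomial solution: f(k) = k*(k + 2)*(k + 3)*(k + 5)/8.
Certificate R = B(k−1)f/C = k*(k + 2)*(k + 5)**2/(8*(k + 3)) gives s_k = k*(k + 5)/(2*(k**2 + 5*k + 4)).
Δs = 4*(k + 3)/(k**4 + 12*k**3 + 49*k**2 + 78*k + 40), as required.
Telescoping: Σ = s_(9) − s_(2) = 63/130 − (7/18) = 56/585.

Σ = 56/585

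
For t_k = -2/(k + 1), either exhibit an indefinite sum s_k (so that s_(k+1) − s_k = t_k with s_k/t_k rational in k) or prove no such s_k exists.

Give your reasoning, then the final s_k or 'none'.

not Gosper-summable; s_k does not exist

Step 1: r(k) = (k + 1)/(k + 2).
Factor: A=k + 1; B=k + 2; C=1.
Need (k + 1)·f(k+1) − (k + 1)·f(k) = 1.
d = 0 from the (1,1,0) case.
Put f(k) = c0: A·f(k+1) − B(k−1)·f(k) − C = -1; need -1 = 0 — inconsistent ⇒ no f, not summable.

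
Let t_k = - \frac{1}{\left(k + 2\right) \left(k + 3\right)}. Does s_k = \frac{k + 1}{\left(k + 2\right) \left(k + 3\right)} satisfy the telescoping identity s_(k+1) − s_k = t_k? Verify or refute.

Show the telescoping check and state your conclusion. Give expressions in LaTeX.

s_(k+1) = (k + 2)/((k + 3)*(k + 4))
s_(k+1) − s_k = -k/(k**3 + 9*k**2 + 26*k + 24)
(s_(k+1) − s_k) − t_k = 4/(k**3 + 9*k**2 + 26*k + 24)

Invalid: residual \frac{4}{k^{3} + 9 k^{2} + 26 k + 24} ≠ 0.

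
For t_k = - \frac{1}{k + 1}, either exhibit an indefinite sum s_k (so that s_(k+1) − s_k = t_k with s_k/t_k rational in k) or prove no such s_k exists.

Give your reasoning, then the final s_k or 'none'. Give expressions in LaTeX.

Compute t_(k+1)/t_k: get (k + 1)/(k + 2).
Take A(k)=k + 1, B(k)=k + 2, C(k)=1.
Set up (k + 1)·f(k+1) − (k + 1)·f(k) − (1) = 0.
deg f ≤ 0 (via 1,1,0).
Generic f = c0 gives residual -1; -1 = 0 cannot hold, so t_k is not Gosper-summable.

none (Gosper's algorithm certifies no s_k)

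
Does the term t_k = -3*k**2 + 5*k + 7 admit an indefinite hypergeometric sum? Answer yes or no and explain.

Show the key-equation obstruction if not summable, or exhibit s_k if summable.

r(k) = (3*k**2 + k - 9)/(3*k**2 - 5*k - 7) after simplifying.
Gosper form: A/B · C(k+1)/C(k) with A=1, B=1, C=k**2 - 5*k/3 - 7/3.
Solve (1)·f(k+1) − (1)·f(k) = k**2 - 5*k/3 - 7/3.
d = 3 from the (0,0,2) case.
Solving with deg f ≤ 3: f(k) = k*(k**2 - 4*k - 4)/3.
R(k) = B(k−1)·f(k)/C(k) = k*(k**2 - 4*k - 4)/(3*k**2 - 5*k - 7); s_k = R·t_k = k*(-k**2 + 4*k + 4).
Δs = -3*k**2 + 5*k + 7, as required.

Yes. s_k = k*(-k**2 + 4*k + 4).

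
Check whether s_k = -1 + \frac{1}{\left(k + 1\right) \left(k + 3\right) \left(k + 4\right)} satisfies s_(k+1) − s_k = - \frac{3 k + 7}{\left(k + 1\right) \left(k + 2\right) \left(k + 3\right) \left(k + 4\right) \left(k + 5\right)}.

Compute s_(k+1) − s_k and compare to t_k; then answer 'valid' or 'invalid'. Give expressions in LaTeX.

Valid — Δs_k = t_k.

s_(k+1) = -1 + 1/((k + 2)*(k + 4)*(k + 5))
s_(k+1) − s_k = ((k + 1)*(k + 3) - (k + 2)*(k + 5))/((k + 1)*(k + 2)*(k + 3)*(k + 4)*(k + 5))
(s_(k+1) − s_k) − t_k = 0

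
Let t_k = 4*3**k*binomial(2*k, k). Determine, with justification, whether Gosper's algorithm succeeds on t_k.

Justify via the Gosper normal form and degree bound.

Ratio r(k) = 6*(2*k + 1)/(k + 1).
Normal form (A,B,C) = (12*k + 6, k + 1, 1).
Set up (12*k + 6)·f(k+1) − (k)·f(k) − (1) = 0.
d = -1 from the (1,1,0) case.
Negative degree bound (-1): no f exists, t_k not Gosper-summable.

No — negative degree bound, so no certificate f.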